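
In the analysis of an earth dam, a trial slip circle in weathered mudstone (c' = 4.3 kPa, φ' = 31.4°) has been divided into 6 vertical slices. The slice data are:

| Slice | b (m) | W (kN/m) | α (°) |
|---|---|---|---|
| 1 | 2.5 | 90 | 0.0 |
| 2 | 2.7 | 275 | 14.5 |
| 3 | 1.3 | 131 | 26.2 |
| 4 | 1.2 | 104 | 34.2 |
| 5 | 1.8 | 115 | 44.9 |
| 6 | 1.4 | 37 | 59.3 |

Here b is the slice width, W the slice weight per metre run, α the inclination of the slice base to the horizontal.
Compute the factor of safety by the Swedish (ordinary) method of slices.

Ordinary method of slices: FS = Σ[c'·Δl_i + (W_i cosα_i)·tanφ'] / Σ W_i sinα_i, with Δl_i = b_i / cosα_i.
Slice 1: Δl = 2.5/cos0.0° = 2.500 m; N'_1 = 90·cos0.0° = 90.0; c'Δl = 10.75; W sinα = 0.0
Slice 2: Δl = 2.7/cos14.5° = 2.789 m; N'_2 = 275·cos14.5° = 266.2; c'Δl = 11.99; W sinα = 68.9
Slice 3: Δl = 1.3/cos26.2° = 1.449 m; N'_3 = 131·cos26.2° = 117.5; c'Δl = 6.23; W sinα = 57.8
Slice 4: Δl = 1.2/cos34.2° = 1.451 m; N'_4 = 104·cos34.2° = 86.0; c'Δl = 6.24; W sinα = 58.5
Slice 5: Δl = 1.8/cos44.9° = 2.541 m; N'_5 = 115·cos44.9° = 81.5; c'Δl = 10.93; W sinα = 81.2
Slice 6: Δl = 1.4/cos59.3° = 2.742 m; N'_6 = 37·cos59.3° = 18.9; c'Δl = 11.79; W sinα = 31.8
Σc'Δl = 57.9 kN/m; ΣN' = 660.1 kN/m; ΣW sinα = 298.1 kN/m
Resisting = 57.9 + 660.1·tan31.4° = 57.9 + 403.0 = 460.9 kN/m
FS = 460.9 / 298.1 = 1.546

FS = 1.55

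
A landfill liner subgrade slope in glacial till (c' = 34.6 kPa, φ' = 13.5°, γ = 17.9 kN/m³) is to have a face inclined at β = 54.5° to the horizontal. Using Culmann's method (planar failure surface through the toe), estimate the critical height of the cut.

Culmann's analysis gives the critical failure plane at α_cr = (β + φ')/2 = (54.5 + 13.5)/2 = 34.0°, and the critical height
H_c = (4c'/γ) · sinβ cosφ' / [1 − cos(β − φ')]
    = (4·34.6/17.9) · sin54.5°·cos13.5° / [1 − cos(41.0°)]
    = 7.732 · 0.8141·0.9724 / [1 − 0.7547]
    = 7.732 · 0.7916 / 0.2453
    = 24.95 m

H_c = 24.95 m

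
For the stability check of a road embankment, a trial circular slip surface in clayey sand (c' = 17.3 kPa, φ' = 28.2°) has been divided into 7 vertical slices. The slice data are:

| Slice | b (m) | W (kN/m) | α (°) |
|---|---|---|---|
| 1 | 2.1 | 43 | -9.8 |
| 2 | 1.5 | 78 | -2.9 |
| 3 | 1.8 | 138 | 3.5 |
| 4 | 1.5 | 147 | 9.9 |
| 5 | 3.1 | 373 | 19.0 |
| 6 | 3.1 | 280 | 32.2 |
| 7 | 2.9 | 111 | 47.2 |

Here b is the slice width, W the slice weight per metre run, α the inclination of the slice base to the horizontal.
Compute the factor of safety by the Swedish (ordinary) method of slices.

FS = 2.37

Ordinary method of slices: FS = Σ[c'·Δl_i + (W_i cosα_i)·tanφ'] / Σ W_i sinα_i, with Δl_i = b_i / cosα_i.
Slice 1: Δl = 2.1/cos(-9.8°) = 2.131 m; N'_1 = 43·cos(-9.8°) = 42.4; c'Δl = 36.87; W sinα = -7.3
Slice 2: Δl = 1.5/cos(-2.9°) = 1.502 m; N'_2 = 78·cos(-2.9°) = 77.9; c'Δl = 25.98; W sinα = -3.9
Slice 3: Δl = 1.8/cos3.5° = 1.803 m; N'_3 = 138·cos3.5° = 137.7; c'Δl = 31.20; W sinα = 8.4
Slice 4: Δl = 1.5/cos9.9° = 1.523 m; N'_4 = 147·cos9.9° = 144.8; c'Δl = 26.34; W sinα = 25.3
Slice 5: Δl = 3.1/cos19.0° = 3.279 m; N'_5 = 373·cos19.0° = 352.7; c'Δl = 56.72; W sinα = 121.4
Slice 6: Δl = 3.1/cos32.2° = 3.663 m; N'_6 = 280·cos32.2° = 236.9; c'Δl = 63.38; W sinα = 149.2
Slice 7: Δl = 2.9/cos47.2° = 4.268 m; N'_7 = 111·cos47.2° = 75.4; c'Δl = 73.84; W sinα = 81.4
Σc'Δl = 314.3 kN/m; ΣN' = 1067.9 kN/m; ΣW sinα = 374.5 kN/m
Resisting = 314.3 + 1067.9·tan28.2° = 314.3 + 572.6 = 886.9 kN/m
FS = 886.9 / 374.5 = 2.368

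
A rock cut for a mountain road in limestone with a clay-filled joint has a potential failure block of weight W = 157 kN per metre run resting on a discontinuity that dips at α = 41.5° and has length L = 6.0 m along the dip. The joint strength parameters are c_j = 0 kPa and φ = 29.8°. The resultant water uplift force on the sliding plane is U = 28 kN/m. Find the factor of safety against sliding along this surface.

FS = 0.49

Resolving the block weight along and normal to the plane and applying the Mohr–Coulomb strength on the joint:
N' = W cosα − U = 157·cos41.5° − 28 = 89.6 kN/m
Driving force T = W sinα = 157·sin41.5° = 104.0 kN/m
Resisting force R = c_j·L + N'·tanφ = 0·6.0 + 89.6·tan29.8° = 0.0 + 51.3 = 51.3 kN/m
FS = R / T = 51.3 / 104.0 = 0.493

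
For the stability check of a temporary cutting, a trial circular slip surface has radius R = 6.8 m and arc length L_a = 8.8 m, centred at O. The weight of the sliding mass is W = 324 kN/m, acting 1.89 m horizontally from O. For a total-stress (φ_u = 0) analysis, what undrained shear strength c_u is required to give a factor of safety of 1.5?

c_u = 15.3 kPa

FS = c_u·L_a·R / (W·d), so c_u = FS·W·d / (L_a·R).
c_u = 1.5·324·1.89 / (8.80·6.8) = 918.5 / 59.84 = 15.35 kPa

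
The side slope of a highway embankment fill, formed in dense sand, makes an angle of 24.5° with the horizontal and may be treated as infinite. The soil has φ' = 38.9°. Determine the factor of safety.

FS = 1.77

For a dry cohesionless infinite slope the factor of safety is FS = tanφ' / tanβ.
FS = tan38.9° / tan24.5° = 0.8069 / 0.4557 = 1.771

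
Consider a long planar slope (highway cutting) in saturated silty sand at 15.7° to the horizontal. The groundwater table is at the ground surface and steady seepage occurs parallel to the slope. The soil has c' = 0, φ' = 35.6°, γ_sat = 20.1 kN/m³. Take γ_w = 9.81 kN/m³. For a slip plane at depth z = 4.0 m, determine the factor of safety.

FS = 1.30

With seepage parallel to the slope and the water table at the surface, the effective normal stress on the slip plane uses the buoyant unit weight γ' = γ_sat − γ_w while the driving shear stress uses γ_sat:
FS = [c' + γ' z cos²β tanφ'] / [γ_sat z sinβ cosβ]
(For c' = 0 this reduces to FS = (γ'/γ_sat)·tanφ'/tanβ.)
γ' = 20.1 − 9.81 = 10.29 kN/m³
Numerator = 0.0 + 10.29·4.0·cos²15.7°·tan35.6° = 0.0 + 10.29·4.0·0.9268·0.7159 = 27.310 kPa
Denominator = 20.1·4.0·sin15.7°·cos15.7° = 20.1·4.0·0.2706·0.9627 = 20.945 kPa
FS = 27.310 / 20.945 = 1.304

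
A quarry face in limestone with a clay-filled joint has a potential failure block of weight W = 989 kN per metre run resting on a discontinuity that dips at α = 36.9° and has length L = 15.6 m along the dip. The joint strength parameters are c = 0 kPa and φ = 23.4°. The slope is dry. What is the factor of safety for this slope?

Resolving the block weight along and normal to the plane and applying the Mohr–Coulomb strength on the joint:
N' = W cosα = 989·cos36.9° = 790.9 kN/m
Driving force T = W sinα = 989·sin36.9° = 593.8 kN/m
Resisting force R = c·L + N'·tanφ = 0·15.6 + 790.9·tan23.4° = 0.0 + 342.2 = 342.2 kN/m
FS = R / T = 342.2 / 593.8 = 0.576

FS = 0.58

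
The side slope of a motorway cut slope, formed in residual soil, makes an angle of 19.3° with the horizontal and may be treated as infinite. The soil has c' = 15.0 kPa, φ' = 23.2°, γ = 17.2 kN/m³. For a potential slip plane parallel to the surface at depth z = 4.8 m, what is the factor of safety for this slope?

FS = 1.81

For an infinite slope with a slip plane parallel to the surface (no pore pressure): FS = [c' + γz cos²β tanφ'] / [γz sinβ cosβ].
γz = 17.2·4.8 = 82.56 kN/m²
Numerator = 15.0 + 82.56·cos²19.3°·tan23.2° = 15.0 + 82.56·0.8908·0.4286 = 46.520 kPa
Denominator = 82.56·sin19.3°·cos19.3° = 82.56·0.3305·0.9438 = 25.754 kPa
FS = 46.520 / 25.754 = 1.806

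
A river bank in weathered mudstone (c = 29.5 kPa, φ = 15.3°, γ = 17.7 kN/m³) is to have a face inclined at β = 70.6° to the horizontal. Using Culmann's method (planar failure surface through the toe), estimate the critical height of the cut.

H_c = 14.08 m

Culmann's analysis gives the critical failure plane at α_cr = (β + φ)/2 = (70.6 + 15.3)/2 = 42.9°, and the critical height
H_c = (4c/γ) · sinβ cosφ / [1 − cos(β − φ)]
    = (4·29.5/17.7) · sin70.6°·cos15.3° / [1 − cos(55.3°)]
    = 6.667 · 0.9432·0.9646 / [1 − 0.5693]
    = 6.667 · 0.9098 / 0.4307
    = 14.08 m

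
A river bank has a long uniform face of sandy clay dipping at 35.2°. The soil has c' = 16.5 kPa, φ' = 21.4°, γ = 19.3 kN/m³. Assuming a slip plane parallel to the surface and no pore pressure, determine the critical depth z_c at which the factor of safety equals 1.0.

Setting FS = 1.00 in FS = [c' + γz cos²β tanφ'] / [γz sinβ cosβ] and solving for z:
z = c' / [γ cosβ (FS·sinβ − cosβ·tanφ')]
  = 16.5 / [19.3·cos35.2°·(1.00·sin35.2° − cos35.2°·tan21.4°)]
  = 16.5 / [19.3·0.8171·(1.00·0.5764 − 0.8171·0.3919)]
  = 16.5 / 4.0405 = 4.084 m

z_c = 4.08 m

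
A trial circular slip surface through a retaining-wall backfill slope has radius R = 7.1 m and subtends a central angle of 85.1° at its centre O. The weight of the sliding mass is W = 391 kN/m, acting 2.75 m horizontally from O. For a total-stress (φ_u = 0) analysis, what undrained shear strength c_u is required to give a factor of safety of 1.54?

FS = c_u·L_a·R / (W·d), so c_u = FS·W·d / (L_a·R).
Arc length L_a = R·θ = 7.1·(85.1°·π/180) = 7.1·1.4853 = 10.55 m
c_u = 1.54·391·2.75 / (10.55·7.1) = 1655.9 / 74.87 = 22.12 kPa

c_u = 22.1 kPa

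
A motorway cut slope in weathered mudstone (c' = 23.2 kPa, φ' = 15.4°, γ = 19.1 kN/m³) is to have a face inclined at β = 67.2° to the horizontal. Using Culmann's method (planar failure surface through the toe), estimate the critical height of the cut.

Culmann's analysis gives the critical failure plane at α_cr = (β + φ')/2 = (67.2 + 15.4)/2 = 41.3°, and the critical height
H_c = (4c'/γ) · sinβ cosφ' / [1 − cos(β − φ')]
    = (4·23.2/19.1) · sin67.2°·cos15.4° / [1 − cos(51.8°)]
    = 4.859 · 0.9219·0.9641 / [1 − 0.6184]
    = 4.859 · 0.8888 / 0.3816
    = 11.32 m

H_c = 11.32 m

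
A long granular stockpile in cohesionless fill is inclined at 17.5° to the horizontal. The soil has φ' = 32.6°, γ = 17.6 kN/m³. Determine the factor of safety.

FS = 2.03

For a dry cohesionless infinite slope the factor of safety is FS = tanφ' / tanβ.
FS = tan32.6° / tan17.5° = 0.6395 / 0.3153 = 2.028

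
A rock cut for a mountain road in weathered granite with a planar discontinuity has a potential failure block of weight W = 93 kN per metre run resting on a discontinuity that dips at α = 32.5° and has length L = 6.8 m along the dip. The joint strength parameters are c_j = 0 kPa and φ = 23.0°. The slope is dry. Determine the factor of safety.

FS = 0.67

Resolving the block weight along and normal to the plane and applying the Mohr–Coulomb strength on the joint:
N' = W cosα = 93·cos32.5° = 78.4 kN/m
Driving force T = W sinα = 93·sin32.5° = 50.0 kN/m
Resisting force R = c_j·L + N'·tanφ = 0·6.8 + 78.4·tan23.0° = 0.0 + 33.3 = 33.3 kN/m
FS = R / T = 33.3 / 50.0 = 0.666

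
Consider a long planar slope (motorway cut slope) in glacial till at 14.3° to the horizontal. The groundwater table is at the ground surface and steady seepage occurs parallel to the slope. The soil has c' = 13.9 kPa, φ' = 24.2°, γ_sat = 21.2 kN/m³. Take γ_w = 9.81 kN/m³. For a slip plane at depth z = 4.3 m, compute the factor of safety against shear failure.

FS = 1.58

With seepage parallel to the slope and the water table at the surface, the effective normal stress on the slip plane uses the buoyant unit weight γ' = γ_sat − γ_w while the driving shear stress uses γ_sat:
FS = [c' + γ' z cos²β tanφ'] / [γ_sat z sinβ cosβ]
γ' = 21.2 − 9.81 = 11.39 kN/m³
Numerator = 13.9 + 11.39·4.3·cos²14.3°·tan24.2° = 13.9 + 11.39·4.3·0.9390·0.4494 = 34.568 kPa
Denominator = 21.2·4.3·sin14.3°·cos14.3° = 21.2·4.3·0.2470·0.9690 = 21.819 kPa
FS = 34.568 / 21.819 = 1.584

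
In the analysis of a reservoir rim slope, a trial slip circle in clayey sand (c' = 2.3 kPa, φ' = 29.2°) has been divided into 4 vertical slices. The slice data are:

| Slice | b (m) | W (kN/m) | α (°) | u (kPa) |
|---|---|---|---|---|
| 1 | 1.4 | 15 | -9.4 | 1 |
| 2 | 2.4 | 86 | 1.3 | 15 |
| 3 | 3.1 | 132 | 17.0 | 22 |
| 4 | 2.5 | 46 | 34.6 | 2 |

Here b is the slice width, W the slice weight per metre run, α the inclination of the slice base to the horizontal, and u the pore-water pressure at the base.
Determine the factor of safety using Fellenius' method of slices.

Ordinary method of slices: FS = Σ[c'·Δl_i + (W_i cosα_i − u_i·Δl_i)·tanφ'] / Σ W_i sinα_i, with Δl_i = b_i / cosα_i.
Slice 1: Δl = 1.4/cos(-9.4°) = 1.419 m; N'_1 = 15·cos(-9.4°) − 1·1.419 = 13.4; c'Δl = 3.26; W sinα = -2.4
Slice 2: Δl = 2.4/cos1.3° = 2.401 m; N'_2 = 86·cos1.3° − 15·2.401 = 50.0; c'Δl = 5.52; W sinα = 2.0
Slice 3: Δl = 3.1/cos17.0° = 3.242 m; N'_3 = 132·cos17.0° − 22·3.242 = 54.9; c'Δl = 7.46; W sinα = 38.6
Slice 4: Δl = 2.5/cos34.6° = 3.037 m; N'_4 = 46·cos34.6° − 2·3.037 = 31.8; c'Δl = 6.99; W sinα = 26.1
Σc'Δl = 23.2 kN/m; ΣN' = 150.1 kN/m; ΣW sinα = 64.2 kN/m
Resisting = 23.2 + 150.1·tan29.2° = 23.2 + 83.9 = 107.1 kN/m
FS = 107.1 / 64.2 = 1.668

FS = 1.67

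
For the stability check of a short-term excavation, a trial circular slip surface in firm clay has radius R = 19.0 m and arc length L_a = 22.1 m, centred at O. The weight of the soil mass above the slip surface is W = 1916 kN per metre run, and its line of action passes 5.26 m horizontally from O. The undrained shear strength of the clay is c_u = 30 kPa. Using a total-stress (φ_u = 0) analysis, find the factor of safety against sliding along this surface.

Taking moments about the centre O, the resisting moment is provided by the undrained shear strength acting along the arc:
M_R = c_u·L_a·R = 30·22.10·19.0 = 12597.0 kN·m/m
M_D = W·d = 1916·5.26 = 10078.2 kN·m/m
FS = M_R / M_D = 12597.0 / 10078.2 = 1.250

FS = 1.25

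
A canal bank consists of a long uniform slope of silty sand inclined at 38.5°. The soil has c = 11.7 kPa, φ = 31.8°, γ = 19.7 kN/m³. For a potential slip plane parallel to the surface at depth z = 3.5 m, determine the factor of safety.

FS = 1.13

For an infinite slope with a slip plane parallel to the surface (no pore pressure): FS = [c + γz cos²β tanφ] / [γz sinβ cosβ].
γz = 19.7·3.5 = 68.95 kN/m²
Numerator = 11.7 + 68.95·cos²38.5°·tan31.8° = 11.7 + 68.95·0.6125·0.6200 = 37.884 kPa
Denominator = 68.95·sin38.5°·cos38.5° = 68.95·0.6225·0.7826 = 33.591 kPa
FS = 37.884 / 33.591 = 1.128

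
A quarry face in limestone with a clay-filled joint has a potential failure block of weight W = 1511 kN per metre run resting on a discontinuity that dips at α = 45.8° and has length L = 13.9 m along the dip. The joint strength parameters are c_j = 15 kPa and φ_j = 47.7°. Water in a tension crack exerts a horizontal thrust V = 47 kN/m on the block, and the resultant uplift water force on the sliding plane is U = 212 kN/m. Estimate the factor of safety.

FS = 0.98

Resolving the block weight along and normal to the plane and applying the Mohr–Coulomb strength on the joint:
N' = W cosα − U − V sinα = 1511·cos45.8° − 212 − 47·sin45.8° = 807.7 kN/m
Driving force T = W sinα + V cosα = 1511·sin45.8° + 47·cos45.8° = 1116.0 kN/m
Resisting force R = c_j·L + N'·tanφ_j = 15·13.9 + 807.7·tan47.7° = 208.5 + 887.7 = 1096.2 kN/m
FS = R / T = 1096.2 / 1116.0 = 0.982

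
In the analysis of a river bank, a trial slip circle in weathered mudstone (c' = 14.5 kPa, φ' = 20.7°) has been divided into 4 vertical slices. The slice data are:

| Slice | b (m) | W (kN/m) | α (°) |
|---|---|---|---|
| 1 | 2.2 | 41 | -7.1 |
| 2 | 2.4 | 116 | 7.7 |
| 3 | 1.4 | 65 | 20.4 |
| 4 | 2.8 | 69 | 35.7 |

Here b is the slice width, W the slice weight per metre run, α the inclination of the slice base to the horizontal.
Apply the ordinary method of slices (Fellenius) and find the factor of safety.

FS = 3.30

Ordinary method of slices: FS = Σ[c'·Δl_i + (W_i cosα_i)·tanφ'] / Σ W_i sinα_i, with Δl_i = b_i / cosα_i.
Slice 1: Δl = 2.2/cos(-7.1°) = 2.217 m; N'_1 = 41·cos(-7.1°) = 40.7; c'Δl = 32.15; W sinα = -5.1
Slice 2: Δl = 2.4/cos7.7° = 2.422 m; N'_2 = 116·cos7.7° = 115.0; c'Δl = 35.12; W sinα = 15.5
Slice 3: Δl = 1.4/cos20.4° = 1.494 m; N'_3 = 65·cos20.4° = 60.9; c'Δl = 21.66; W sinα = 22.7
Slice 4: Δl = 2.8/cos35.7° = 3.448 m; N'_4 = 69·cos35.7° = 56.0; c'Δl = 49.99; W sinα = 40.3
Σc'Δl = 138.9 kN/m; ΣN' = 272.6 kN/m; ΣW sinα = 73.4 kN/m
Resisting = 138.9 + 272.6·tan20.7° = 138.9 + 103.0 = 241.9 kN/m
FS = 241.9 / 73.4 = 3.296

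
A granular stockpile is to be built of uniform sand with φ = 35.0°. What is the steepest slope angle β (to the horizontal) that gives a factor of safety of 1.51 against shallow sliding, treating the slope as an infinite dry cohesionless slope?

For an infinite dry cohesionless slope FS = tanφ/tanβ, so tanβ = tanφ / FS.
tanβ = tan35.0° / 1.51 = 0.7002 / 1.51 = 0.4637
β = arctan(0.4637) = 24.88°

β = 24.9°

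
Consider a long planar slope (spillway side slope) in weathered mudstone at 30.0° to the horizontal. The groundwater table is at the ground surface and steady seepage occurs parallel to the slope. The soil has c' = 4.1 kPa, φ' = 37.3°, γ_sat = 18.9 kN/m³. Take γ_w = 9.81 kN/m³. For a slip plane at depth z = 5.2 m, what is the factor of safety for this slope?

FS = 0.73

With seepage parallel to the slope and the water table at the surface, the effective normal stress on the slip plane uses the buoyant unit weight γ' = γ_sat − γ_w while the driving shear stress uses γ_sat:
FS = [c' + γ' z cos²β tanφ'] / [γ_sat z sinβ cosβ]
γ' = 18.9 − 9.81 = 9.09 kN/m³
Numerator = 4.1 + 9.09·5.2·cos²30.0°·tan37.3° = 4.1 + 9.09·5.2·0.7500·0.7618 = 31.106 kPa
Denominator = 18.9·5.2·sin30.0°·cos30.0° = 18.9·5.2·0.5000·0.8660 = 42.556 kPa
FS = 31.106 / 42.556 = 0.731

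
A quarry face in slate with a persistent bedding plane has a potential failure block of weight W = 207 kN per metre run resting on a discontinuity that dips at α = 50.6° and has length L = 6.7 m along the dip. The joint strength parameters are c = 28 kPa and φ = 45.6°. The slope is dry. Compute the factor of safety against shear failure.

Resolving the block weight along and normal to the plane and applying the Mohr–Coulomb strength on the joint:
N' = W cosα = 207·cos50.6° = 131.4 kN/m
Driving force T = W sinα = 207·sin50.6° = 160.0 kN/m
Resisting force R = c·L + N'·tanφ = 28·6.7 + 131.4·tan45.6° = 187.6 + 134.2 = 321.8 kN/m
FS = R / T = 321.8 / 160.0 = 2.012

FS = 2.01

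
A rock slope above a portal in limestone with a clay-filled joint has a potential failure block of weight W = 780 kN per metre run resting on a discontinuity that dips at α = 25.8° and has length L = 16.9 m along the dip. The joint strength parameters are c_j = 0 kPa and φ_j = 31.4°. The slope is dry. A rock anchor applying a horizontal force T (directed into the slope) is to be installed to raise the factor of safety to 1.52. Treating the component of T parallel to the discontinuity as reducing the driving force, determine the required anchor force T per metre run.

T = 53 kN/m

Resolving forces along and normal to the sliding plane, with the horizontal anchor force T adding T·sinα to the effective normal force and T·cosα acting up the plane against the driving force:
FS = [c_jL + (W cosα + T sinα) tanφ_j] / [W sinα − T cosα]
Without the anchor: N' = 702.2 kN/m, driving T_d = 339.5 kN/m, resisting R = 0·16.9 + 702.2·tan31.4° = 428.7 kN/m, FS = 1.26.
Setting FS = 1.52 and solving for T:
1.52·(339.5 − T cos25.8°) = 428.7 + T sin25.8°·tan31.4°
T·(sin25.8°·tan31.4° + 1.52·cos25.8°) = 1.52·339.5 − 428.7
T·(0.4352·0.6104 + 1.52·0.9003) = 516.0 − 428.7 = 87.4
T·1.6342 = 87.4
T = 53.5 kN/m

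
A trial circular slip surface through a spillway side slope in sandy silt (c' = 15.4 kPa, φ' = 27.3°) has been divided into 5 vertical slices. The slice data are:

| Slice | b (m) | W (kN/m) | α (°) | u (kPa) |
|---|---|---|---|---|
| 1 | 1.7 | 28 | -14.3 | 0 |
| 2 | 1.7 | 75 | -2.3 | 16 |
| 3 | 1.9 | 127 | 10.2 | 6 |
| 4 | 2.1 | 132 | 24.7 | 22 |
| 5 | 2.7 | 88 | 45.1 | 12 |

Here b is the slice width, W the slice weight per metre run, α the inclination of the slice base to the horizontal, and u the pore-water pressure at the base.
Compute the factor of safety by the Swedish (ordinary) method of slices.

Ordinary method of slices: FS = Σ[c'·Δl_i + (W_i cosα_i − u_i·Δl_i)·tanφ'] / Σ W_i sinα_i, with Δl_i = b_i / cosα_i.
Slice 1: Δl = 1.7/cos(-14.3°) = 1.754 m; N'_1 = 28·cos(-14.3°) − 0·1.754 = 27.1; c'Δl = 27.02; W sinα = -6.9
Slice 2: Δl = 1.7/cos(-2.3°) = 1.701 m; N'_2 = 75·cos(-2.3°) − 16·1.701 = 47.7; c'Δl = 26.20; W sinα = -3.0
Slice 3: Δl = 1.9/cos10.2° = 1.931 m; N'_3 = 127·cos10.2° − 6·1.931 = 113.4; c'Δl = 29.73; W sinα = 22.5
Slice 4: Δl = 2.1/cos24.7° = 2.311 m; N'_4 = 132·cos24.7° − 22·2.311 = 69.1; c'Δl = 35.60; W sinα = 55.2
Slice 5: Δl = 2.7/cos45.1° = 3.825 m; N'_5 = 88·cos45.1° − 12·3.825 = 16.2; c'Δl = 58.91; W sinα = 62.3
Σc'Δl = 177.5 kN/m; ΣN' = 273.5 kN/m; ΣW sinα = 130.1 kN/m
Resisting = 177.5 + 273.5·tan27.3° = 177.5 + 141.2 = 318.6 kN/m
FS = 318.6 / 130.1 = 2.450

FS = 2.45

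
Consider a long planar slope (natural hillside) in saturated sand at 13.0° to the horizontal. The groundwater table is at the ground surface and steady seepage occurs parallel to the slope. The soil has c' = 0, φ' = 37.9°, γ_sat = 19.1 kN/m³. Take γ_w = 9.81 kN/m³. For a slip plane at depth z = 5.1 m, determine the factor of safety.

FS = 1.64

With seepage parallel to the slope and the water table at the surface, the effective normal stress on the slip plane uses the buoyant unit weight γ' = γ_sat − γ_w while the driving shear stress uses γ_sat:
FS = [c' + γ' z cos²β tanφ'] / [γ_sat z sinβ cosβ]
(For c' = 0 this reduces to FS = (γ'/γ_sat)·tanφ'/tanβ.)
γ' = 19.1 − 9.81 = 9.29 kN/m³
Numerator = 0.0 + 9.29·5.1·cos²13.0°·tan37.9° = 0.0 + 9.29·5.1·0.9494·0.7785 = 35.017 kPa
Denominator = 19.1·5.1·sin13.0°·cos13.0° = 19.1·5.1·0.2250·0.9744 = 21.351 kPa
FS = 35.017 / 21.351 = 1.640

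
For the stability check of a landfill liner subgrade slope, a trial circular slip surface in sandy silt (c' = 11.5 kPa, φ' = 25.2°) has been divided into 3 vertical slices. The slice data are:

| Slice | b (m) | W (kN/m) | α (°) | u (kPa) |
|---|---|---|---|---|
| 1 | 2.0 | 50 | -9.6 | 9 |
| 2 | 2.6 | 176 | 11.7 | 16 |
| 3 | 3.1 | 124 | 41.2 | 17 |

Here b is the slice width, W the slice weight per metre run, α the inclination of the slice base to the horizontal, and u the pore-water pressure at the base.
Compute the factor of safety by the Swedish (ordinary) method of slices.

Ordinary method of slices: FS = Σ[c'·Δl_i + (W_i cosα_i − u_i·Δl_i)·tanφ'] / Σ W_i sinα_i, with Δl_i = b_i / cosα_i.
Slice 1: Δl = 2.0/cos(-9.6°) = 2.028 m; N'_1 = 50·cos(-9.6°) − 9·2.028 = 31.0; c'Δl = 23.33; W sinα = -8.3
Slice 2: Δl = 2.6/cos11.7° = 2.655 m; N'_2 = 176·cos11.7° − 16·2.655 = 129.9; c'Δl = 30.53; W sinα = 35.7
Slice 3: Δl = 3.1/cos41.2° = 4.120 m; N'_3 = 124·cos41.2° − 17·4.120 = 23.3; c'Δl = 47.38; W sinα = 81.7
Σc'Δl = 101.2 kN/m; ΣN' = 184.2 kN/m; ΣW sinα = 109.0 kN/m
Resisting = 101.2 + 184.2·tan25.2° = 101.2 + 86.7 = 187.9 kN/m
FS = 187.9 / 109.0 = 1.723

FS = 1.72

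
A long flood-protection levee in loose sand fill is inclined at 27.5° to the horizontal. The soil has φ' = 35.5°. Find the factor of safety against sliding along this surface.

For a dry cohesionless infinite slope the factor of safety is FS = tanφ' / tanβ.
FS = tan35.5° / tan27.5° = 0.7133 / 0.5206 = 1.370

FS = 1.37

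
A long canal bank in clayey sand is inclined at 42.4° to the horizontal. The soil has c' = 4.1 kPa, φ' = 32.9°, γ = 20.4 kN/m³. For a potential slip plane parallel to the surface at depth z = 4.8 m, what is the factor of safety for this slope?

For an infinite slope with a slip plane parallel to the surface (no pore pressure): FS = [c' + γz cos²β tanφ'] / [γz sinβ cosβ].
γz = 20.4·4.8 = 97.92 kN/m²
Numerator = 4.1 + 97.92·cos²42.4°·tan32.9° = 4.1 + 97.92·0.5453·0.6469 = 38.644 kPa
Denominator = 97.92·sin42.4°·cos42.4° = 97.92·0.6743·0.7385 = 48.759 kPa
FS = 38.644 / 48.759 = 0.793

FS = 0.79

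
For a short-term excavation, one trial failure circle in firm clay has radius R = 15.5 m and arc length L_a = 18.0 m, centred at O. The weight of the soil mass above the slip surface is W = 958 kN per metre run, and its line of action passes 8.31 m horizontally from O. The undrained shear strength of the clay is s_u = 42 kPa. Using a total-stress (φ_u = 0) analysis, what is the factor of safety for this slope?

Taking moments about the centre O, the resisting moment is provided by the undrained shear strength acting along the arc:
M_R = s_u·L_a·R = 42·18.00·15.5 = 11718.0 kN·m/m
M_D = W·d = 958·8.31 = 7961.0 kN·m/m
FS = M_R / M_D = 11718.0 / 7961.0 = 1.472

FS = 1.47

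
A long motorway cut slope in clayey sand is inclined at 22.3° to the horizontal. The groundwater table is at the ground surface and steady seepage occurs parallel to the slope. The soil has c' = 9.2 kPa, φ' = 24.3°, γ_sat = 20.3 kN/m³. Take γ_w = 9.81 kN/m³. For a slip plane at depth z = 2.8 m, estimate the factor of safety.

With seepage parallel to the slope and the water table at the surface, the effective normal stress on the slip plane uses the buoyant unit weight γ' = γ_sat − γ_w while the driving shear stress uses γ_sat:
FS = [c' + γ' z cos²β tanφ'] / [γ_sat z sinβ cosβ]
γ' = 20.3 − 9.81 = 10.49 kN/m³
Numerator = 9.2 + 10.49·2.8·cos²22.3°·tan24.3° = 9.2 + 10.49·2.8·0.8560·0.4515 = 20.552 kPa
Denominator = 20.3·2.8·sin22.3°·cos22.3° = 20.3·2.8·0.3795·0.9252 = 19.955 kPa
FS = 20.552 / 19.955 = 1.030

FS = 1.03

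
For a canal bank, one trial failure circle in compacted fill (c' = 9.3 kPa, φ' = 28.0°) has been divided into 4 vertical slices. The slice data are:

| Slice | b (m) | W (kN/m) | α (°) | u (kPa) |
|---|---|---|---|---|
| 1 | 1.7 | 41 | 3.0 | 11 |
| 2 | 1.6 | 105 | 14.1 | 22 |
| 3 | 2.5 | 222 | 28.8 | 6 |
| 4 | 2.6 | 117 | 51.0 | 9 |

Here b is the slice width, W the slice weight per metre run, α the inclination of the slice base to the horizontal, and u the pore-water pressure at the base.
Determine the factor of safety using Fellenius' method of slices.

FS = 1.14

Ordinary method of slices: FS = Σ[c'·Δl_i + (W_i cosα_i − u_i·Δl_i)·tanφ'] / Σ W_i sinα_i, with Δl_i = b_i / cosα_i.
Slice 1: Δl = 1.7/cos3.0° = 1.702 m; N'_1 = 41·cos3.0° − 11·1.702 = 22.2; c'Δl = 15.83; W sinα = 2.1
Slice 2: Δl = 1.6/cos14.1° = 1.650 m; N'_2 = 105·cos14.1° − 22·1.650 = 65.5; c'Δl = 15.34; W sinα = 25.6
Slice 3: Δl = 2.5/cos28.8° = 2.853 m; N'_3 = 222·cos28.8° − 6·2.853 = 177.4; c'Δl = 26.53; W sinα = 106.9
Slice 4: Δl = 2.6/cos51.0° = 4.131 m; N'_4 = 117·cos51.0° − 9·4.131 = 36.4; c'Δl = 38.42; W sinα = 90.9
Σc'Δl = 96.1 kN/m; ΣN' = 301.6 kN/m; ΣW sinα = 225.6 kN/m
Resisting = 96.1 + 301.6·tan28.0° = 96.1 + 160.4 = 256.5 kN/m
FS = 256.5 / 225.6 = 1.137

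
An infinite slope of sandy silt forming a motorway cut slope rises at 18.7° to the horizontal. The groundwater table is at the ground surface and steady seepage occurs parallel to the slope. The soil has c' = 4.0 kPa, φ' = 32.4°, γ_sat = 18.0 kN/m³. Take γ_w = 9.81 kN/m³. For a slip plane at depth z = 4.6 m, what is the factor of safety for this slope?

FS = 1.01

With seepage parallel to the slope and the water table at the surface, the effective normal stress on the slip plane uses the buoyant unit weight γ' = γ_sat − γ_w while the driving shear stress uses γ_sat:
FS = [c' + γ' z cos²β tanφ'] / [γ_sat z sinβ cosβ]
γ' = 18.0 − 9.81 = 8.19 kN/m³
Numerator = 4.0 + 8.19·4.6·cos²18.7°·tan32.4° = 4.0 + 8.19·4.6·0.8972·0.6346 = 25.451 kPa
Denominator = 18.0·4.6·sin18.7°·cos18.7° = 18.0·4.6·0.3206·0.9472 = 25.145 kPa
FS = 25.451 / 25.145 = 1.012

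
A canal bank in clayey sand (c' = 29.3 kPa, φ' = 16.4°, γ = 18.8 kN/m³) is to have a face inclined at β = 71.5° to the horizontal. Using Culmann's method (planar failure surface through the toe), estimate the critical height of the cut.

H_c = 13.26 m

Culmann's analysis gives the critical failure plane at α_cr = (β + φ')/2 = (71.5 + 16.4)/2 = 44.0°, and the critical height
H_c = (4c'/γ) · sinβ cosφ' / [1 − cos(β − φ')]
    = (4·29.3/18.8) · sin71.5°·cos16.4° / [1 − cos(55.1°)]
    = 6.234 · 0.9483·0.9593 / [1 − 0.5721]
    = 6.234 · 0.9097 / 0.4279
    = 13.26 m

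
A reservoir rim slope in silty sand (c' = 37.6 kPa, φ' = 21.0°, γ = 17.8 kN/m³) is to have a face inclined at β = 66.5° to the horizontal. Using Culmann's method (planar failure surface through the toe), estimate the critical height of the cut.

H_c = 24.19 m

Culmann's analysis gives the critical failure plane at α_cr = (β + φ')/2 = (66.5 + 21.0)/2 = 43.8°, and the critical height
H_c = (4c'/γ) · sinβ cosφ' / [1 − cos(β − φ')]
    = (4·37.6/17.8) · sin66.5°·cos21.0° / [1 − cos(45.5°)]
    = 8.449 · 0.9171·0.9336 / [1 − 0.7009]
    = 8.449 · 0.8561 / 0.2991
    = 24.19 m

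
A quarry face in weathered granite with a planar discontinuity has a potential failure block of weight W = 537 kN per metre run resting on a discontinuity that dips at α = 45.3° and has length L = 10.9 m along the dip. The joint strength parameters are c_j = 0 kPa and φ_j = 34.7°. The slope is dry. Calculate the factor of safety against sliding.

Resolving the block weight along and normal to the plane and applying the Mohr–Coulomb strength on the joint:
N' = W cosα = 537·cos45.3° = 377.7 kN/m
Driving force T = W sinα = 537·sin45.3° = 381.7 kN/m
Resisting force R = c_j·L + N'·tanφ_j = 0·10.9 + 377.7·tan34.7° = 0.0 + 261.5 = 261.5 kN/m
FS = R / T = 261.5 / 381.7 = 0.685

FS = 0.69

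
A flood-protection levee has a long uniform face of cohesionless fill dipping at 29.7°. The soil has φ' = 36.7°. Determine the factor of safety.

For a dry cohesionless infinite slope the factor of safety is FS = tanφ' / tanβ.
FS = tan36.7° / tan29.7° = 0.7454 / 0.5704 = 1.307

FS = 1.31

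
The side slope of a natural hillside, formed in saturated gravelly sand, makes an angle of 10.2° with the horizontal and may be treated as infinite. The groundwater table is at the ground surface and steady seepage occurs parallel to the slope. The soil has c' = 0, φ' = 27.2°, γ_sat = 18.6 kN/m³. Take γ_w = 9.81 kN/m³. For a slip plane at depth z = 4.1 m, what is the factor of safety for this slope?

With seepage parallel to the slope and the water table at the surface, the effective normal stress on the slip plane uses the buoyant unit weight γ' = γ_sat − γ_w while the driving shear stress uses γ_sat:
FS = [c' + γ' z cos²β tanφ'] / [γ_sat z sinβ cosβ]
(For c' = 0 this reduces to FS = (γ'/γ_sat)·tanφ'/tanβ.)
γ' = 18.6 − 9.81 = 8.79 kN/m³
Numerator = 0.0 + 8.79·4.1·cos²10.2°·tan27.2° = 0.0 + 8.79·4.1·0.9686·0.5139 = 17.941 kPa
Denominator = 18.6·4.1·sin10.2°·cos10.2° = 18.6·4.1·0.1771·0.9842 = 13.291 kPa
FS = 17.941 / 13.291 = 1.350

FS = 1.35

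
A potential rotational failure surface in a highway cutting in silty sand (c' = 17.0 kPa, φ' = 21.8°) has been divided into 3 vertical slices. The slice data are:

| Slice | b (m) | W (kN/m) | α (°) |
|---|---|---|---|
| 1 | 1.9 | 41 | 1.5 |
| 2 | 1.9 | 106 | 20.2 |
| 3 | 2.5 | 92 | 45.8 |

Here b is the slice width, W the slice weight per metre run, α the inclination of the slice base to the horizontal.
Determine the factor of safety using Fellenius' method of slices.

FS = 2.02

Ordinary method of slices: FS = Σ[c'·Δl_i + (W_i cosα_i)·tanφ'] / Σ W_i sinα_i, with Δl_i = b_i / cosα_i.
Slice 1: Δl = 1.9/cos1.5° = 1.901 m; N'_1 = 41·cos1.5° = 41.0; c'Δl = 32.31; W sinα = 1.1
Slice 2: Δl = 1.9/cos20.2° = 2.025 m; N'_2 = 106·cos20.2° = 99.5; c'Δl = 34.42; W sinα = 36.6
Slice 3: Δl = 2.5/cos45.8° = 3.586 m; N'_3 = 92·cos45.8° = 64.1; c'Δl = 60.96; W sinα = 66.0
Σc'Δl = 127.7 kN/m; ΣN' = 204.6 kN/m; ΣW sinα = 103.6 kN/m
Resisting = 127.7 + 204.6·tan21.8° = 127.7 + 81.8 = 209.5 kN/m
FS = 209.5 / 103.6 = 2.022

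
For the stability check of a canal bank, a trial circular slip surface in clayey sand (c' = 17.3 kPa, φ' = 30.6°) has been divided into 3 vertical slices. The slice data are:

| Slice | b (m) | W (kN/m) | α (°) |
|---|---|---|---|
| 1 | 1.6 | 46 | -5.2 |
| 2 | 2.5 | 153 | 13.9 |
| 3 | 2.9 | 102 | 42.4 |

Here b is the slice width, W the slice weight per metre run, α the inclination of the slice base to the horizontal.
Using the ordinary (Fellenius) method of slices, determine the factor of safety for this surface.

FS = 2.96

Ordinary method of slices: FS = Σ[c'·Δl_i + (W_i cosα_i)·tanφ'] / Σ W_i sinα_i, with Δl_i = b_i / cosα_i.
Slice 1: Δl = 1.6/cos(-5.2°) = 1.607 m; N'_1 = 46·cos(-5.2°) = 45.8; c'Δl = 27.79; W sinα = -4.2
Slice 2: Δl = 2.5/cos13.9° = 2.575 m; N'_2 = 153·cos13.9° = 148.5; c'Δl = 44.55; W sinα = 36.8
Slice 3: Δl = 2.9/cos42.4° = 3.927 m; N'_3 = 102·cos42.4° = 75.3; c'Δl = 67.94; W sinα = 68.8
Σc'Δl = 140.3 kN/m; ΣN' = 269.7 kN/m; ΣW sinα = 101.4 kN/m
Resisting = 140.3 + 269.7·tan30.6° = 140.3 + 159.5 = 299.8 kN/m
FS = 299.8 / 101.4 = 2.957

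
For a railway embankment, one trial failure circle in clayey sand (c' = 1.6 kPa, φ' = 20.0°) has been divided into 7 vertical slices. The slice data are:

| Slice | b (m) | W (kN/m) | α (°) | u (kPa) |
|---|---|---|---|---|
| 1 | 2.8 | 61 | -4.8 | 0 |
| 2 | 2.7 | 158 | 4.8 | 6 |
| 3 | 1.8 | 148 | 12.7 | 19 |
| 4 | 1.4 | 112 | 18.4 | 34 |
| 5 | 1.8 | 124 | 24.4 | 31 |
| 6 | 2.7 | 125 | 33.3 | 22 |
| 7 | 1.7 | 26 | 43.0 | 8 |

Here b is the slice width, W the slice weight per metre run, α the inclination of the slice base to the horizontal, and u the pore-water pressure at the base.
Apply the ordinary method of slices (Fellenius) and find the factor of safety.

FS = 0.89

Ordinary method of slices: FS = Σ[c'·Δl_i + (W_i cosα_i − u_i·Δl_i)·tanφ'] / Σ W_i sinα_i, with Δl_i = b_i / cosα_i.
Slice 1: Δl = 2.8/cos(-4.8°) = 2.810 m; N'_1 = 61·cos(-4.8°) − 0·2.810 = 60.8; c'Δl = 4.50; W sinα = -5.1
Slice 2: Δl = 2.7/cos4.8° = 2.710 m; N'_2 = 158·cos4.8° − 6·2.710 = 141.2; c'Δl = 4.34; W sinα = 13.2
Slice 3: Δl = 1.8/cos12.7° = 1.845 m; N'_3 = 148·cos12.7° − 19·1.845 = 109.3; c'Δl = 2.95; W sinα = 32.5
Slice 4: Δl = 1.4/cos18.4° = 1.475 m; N'_4 = 112·cos18.4° − 34·1.475 = 56.1; c'Δl = 2.36; W sinα = 35.4
Slice 5: Δl = 1.8/cos24.4° = 1.977 m; N'_5 = 124·cos24.4° − 31·1.977 = 51.7; c'Δl = 3.16; W sinα = 51.2
Slice 6: Δl = 2.7/cos33.3° = 3.230 m; N'_6 = 125·cos33.3° − 22·3.230 = 33.4; c'Δl = 5.17; W sinα = 68.6
Slice 7: Δl = 1.7/cos43.0° = 2.324 m; N'_7 = 26·cos43.0° − 8·2.324 = 0.4; c'Δl = 3.72; W sinα = 17.7
Σc'Δl = 26.2 kN/m; ΣN' = 452.9 kN/m; ΣW sinα = 213.6 kN/m
Resisting = 26.2 + 452.9·tan20.0° = 26.2 + 164.8 = 191.0 kN/m
FS = 191.0 / 213.6 = 0.894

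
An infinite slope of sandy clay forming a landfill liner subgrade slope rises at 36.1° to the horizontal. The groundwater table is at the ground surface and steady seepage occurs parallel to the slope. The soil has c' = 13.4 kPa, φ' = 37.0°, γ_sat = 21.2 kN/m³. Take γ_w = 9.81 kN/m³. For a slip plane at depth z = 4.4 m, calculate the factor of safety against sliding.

FS = 0.86

With seepage parallel to the slope and the water table at the surface, the effective normal stress on the slip plane uses the buoyant unit weight γ' = γ_sat − γ_w while the driving shear stress uses γ_sat:
FS = [c' + γ' z cos²β tanφ'] / [γ_sat z sinβ cosβ]
γ' = 21.2 − 9.81 = 11.39 kN/m³
Numerator = 13.4 + 11.39·4.4·cos²36.1°·tan37.0° = 13.4 + 11.39·4.4·0.6528·0.7536 = 38.055 kPa
Denominator = 21.2·4.4·sin36.1°·cos36.1° = 21.2·4.4·0.5892·0.8080 = 44.407 kPa
FS = 38.055 / 44.407 = 0.857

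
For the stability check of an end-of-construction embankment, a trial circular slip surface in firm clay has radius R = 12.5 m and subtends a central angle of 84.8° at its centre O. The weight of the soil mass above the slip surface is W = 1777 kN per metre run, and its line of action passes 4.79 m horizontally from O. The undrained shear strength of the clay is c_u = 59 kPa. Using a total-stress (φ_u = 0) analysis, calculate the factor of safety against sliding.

FS = 1.60

Taking moments about the centre O, the resisting moment is provided by the undrained shear strength acting along the arc:
Arc length L_a = R·θ = 12.5·(84.8°·π/180) = 12.5·1.4800 = 18.50 m
M_R = c_u·L_a·R = 59·18.50·12.5 = 13644.1 kN·m/m
M_D = W·d = 1777·4.79 = 8511.8 kN·m/m
FS = M_R / M_D = 13644.1 / 8511.8 = 1.603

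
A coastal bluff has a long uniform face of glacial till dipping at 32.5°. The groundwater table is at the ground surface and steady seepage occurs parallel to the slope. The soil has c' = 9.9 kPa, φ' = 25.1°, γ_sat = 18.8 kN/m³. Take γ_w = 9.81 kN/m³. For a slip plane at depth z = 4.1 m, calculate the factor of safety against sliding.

FS = 0.64

With seepage parallel to the slope and the water table at the surface, the effective normal stress on the slip plane uses the buoyant unit weight γ' = γ_sat − γ_w while the driving shear stress uses γ_sat:
FS = [c' + γ' z cos²β tanφ'] / [γ_sat z sinβ cosβ]
γ' = 18.8 − 9.81 = 8.99 kN/m³
Numerator = 9.9 + 8.99·4.1·cos²32.5°·tan25.1° = 9.9 + 8.99·4.1·0.7113·0.4684 = 22.181 kPa
Denominator = 18.8·4.1·sin32.5°·cos32.5° = 18.8·4.1·0.5373·0.8434 = 34.929 kPa
FS = 22.181 / 34.929 = 0.635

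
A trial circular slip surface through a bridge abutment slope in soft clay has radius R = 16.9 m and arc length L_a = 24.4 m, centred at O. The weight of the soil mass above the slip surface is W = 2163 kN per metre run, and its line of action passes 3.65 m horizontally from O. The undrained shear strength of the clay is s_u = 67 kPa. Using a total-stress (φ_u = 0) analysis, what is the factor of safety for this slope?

Taking moments about the centre O, the resisting moment is provided by the undrained shear strength acting along the arc:
M_R = s_u·L_a·R = 67·24.40·16.9 = 27628.1 kN·m/m
M_D = W·d = 2163·3.65 = 7894.9 kN·m/m
FS = M_R / M_D = 27628.1 / 7894.9 = 3.499

FS = 3.50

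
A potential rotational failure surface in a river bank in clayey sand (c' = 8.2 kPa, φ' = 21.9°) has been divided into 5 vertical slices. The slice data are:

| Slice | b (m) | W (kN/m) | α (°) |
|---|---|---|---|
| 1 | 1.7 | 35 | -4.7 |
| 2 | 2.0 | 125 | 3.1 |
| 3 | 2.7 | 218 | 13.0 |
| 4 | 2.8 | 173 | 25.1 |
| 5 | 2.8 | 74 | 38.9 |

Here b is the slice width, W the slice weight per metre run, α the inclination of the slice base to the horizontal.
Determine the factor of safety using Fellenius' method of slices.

FS = 1.99

Ordinary method of slices: FS = Σ[c'·Δl_i + (W_i cosα_i)·tanφ'] / Σ W_i sinα_i, with Δl_i = b_i / cosα_i.
Slice 1: Δl = 1.7/cos(-4.7°) = 1.706 m; N'_1 = 35·cos(-4.7°) = 34.9; c'Δl = 13.99; W sinα = -2.9
Slice 2: Δl = 2.0/cos3.1° = 2.003 m; N'_2 = 125·cos3.1° = 124.8; c'Δl = 16.42; W sinα = 6.8
Slice 3: Δl = 2.7/cos13.0° = 2.771 m; N'_3 = 218·cos13.0° = 212.4; c'Δl = 22.72; W sinα = 49.0
Slice 4: Δl = 2.8/cos25.1° = 3.092 m; N'_4 = 173·cos25.1° = 156.7; c'Δl = 25.35; W sinα = 73.4
Slice 5: Δl = 2.8/cos38.9° = 3.598 m; N'_5 = 74·cos38.9° = 57.6; c'Δl = 29.50; W sinα = 46.5
Σc'Δl = 108.0 kN/m; ΣN' = 586.4 kN/m; ΣW sinα = 172.8 kN/m
Resisting = 108.0 + 586.4·tan21.9° = 108.0 + 235.7 = 343.7 kN/m
FS = 343.7 / 172.8 = 1.989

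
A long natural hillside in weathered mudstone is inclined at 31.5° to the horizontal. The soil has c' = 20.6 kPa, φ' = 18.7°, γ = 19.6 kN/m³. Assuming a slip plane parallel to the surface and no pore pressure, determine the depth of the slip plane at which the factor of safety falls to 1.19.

z = 3.70 m

Setting FS = 1.19 in FS = [c' + γz cos²β tanφ'] / [γz sinβ cosβ] and solving for z:
z = c' / [γ cosβ (FS·sinβ − cosβ·tanφ')]
  = 20.6 / [19.6·cos31.5°·(1.19·sin31.5° − cos31.5°·tan18.7°)]
  = 20.6 / [19.6·0.8526·(1.19·0.5225 − 0.8526·0.3385)]
  = 20.6 / 5.5679 = 3.700 m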